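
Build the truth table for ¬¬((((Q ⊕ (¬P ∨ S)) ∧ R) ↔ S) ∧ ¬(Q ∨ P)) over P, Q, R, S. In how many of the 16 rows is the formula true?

2

P | Q | R | S | φ
- | - | - | - | -
T | T | T | T | F
T | T | T | F | F
T | T | F | T | F
T | T | F | F | F
T | F | T | T | F
T | F | T | F | F
T | F | F | T | F
T | F | F | F | F
F | T | T | T | F
F | T | T | F | F
F | T | F | T | F
F | T | F | F | F
F | F | T | T | T
F | F | T | F | F
F | F | F | T | F
F | F | F | F | T
The formula is true on 2 of the 16 rows.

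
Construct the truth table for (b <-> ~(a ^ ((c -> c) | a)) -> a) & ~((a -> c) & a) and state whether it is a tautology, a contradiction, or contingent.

contingent

a  b  c     (c -> c)  ((c -> c) | a)  (a ^ ((c -> c) | a))  ~(a ^ ((c -> c) | a))  (~(a ^ ((c -> c) | a)) -> a)  (a -> c)  ((a -> c) & a)  ~((a -> c) & a)  φ
1  1  1        1            1                  0                      1                         1                   1            1                0         0
1  1  0        1            1                  0                      1                         1                   0            0                1         1
1  0  1        1            1                  0                      1                         1                   1            1                0         0
1  0  0        1            1                  0                      1                         1                   0            0                1         0
0  1  1        1            1                  1                      0                         1                   1            0                1         1
0  1  0        1            1                  1                      0                         1                   1            0                1         1
0  0  1        1            1                  1                      0                         1                   1            0                1         0
0  0  0        1            1                  1                      0                         1                   1            0                1         0
3 of 8 rows are 1, so the formula is contingent.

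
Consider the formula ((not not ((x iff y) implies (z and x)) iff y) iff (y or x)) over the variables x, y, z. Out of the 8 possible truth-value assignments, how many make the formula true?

3

x | y | z || φ
T | T | T || T
T | T | F || F
T | F | T || F
T | F | F || F
F | T | T || T
F | T | F || T
F | F | T || F
F | F | F || F
The formula is true on 3 of the 8 rows.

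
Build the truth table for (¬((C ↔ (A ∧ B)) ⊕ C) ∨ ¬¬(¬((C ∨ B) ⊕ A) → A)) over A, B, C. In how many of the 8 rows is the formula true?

A | B | C | (A ∧ B) | (C ↔ (A ∧ B)) | ((C ↔ (A ∧ B)) ⊕ C) | ¬((C ↔ (A ∧ B)) ⊕ C) | (C ∨ B) | ((C ∨ B) ⊕ A) | ¬((C ∨ B) ⊕ A) | (¬((C ∨ B) ⊕ A) → A) | ¬(¬((C ∨ B) ⊕ A) → A) | ¬¬(¬((C ∨ B) ⊕ A) → A) | φ
- | - | - | ------- | ------------- | ------------------- | -------------------- | ------- | ------------- | -------------- | -------------------- | --------------------- | ---------------------- | -
T | T | T |    T    |       T       |          F          |          T           |    T    |       F       |       T        |          T           |           F           |           T            | T
T | T | F |    T    |       F       |          F          |          T           |    T    |       F       |       T        |          T           |           F           |           T            | T
T | F | T |    F    |       F       |          T          |          F           |    T    |       F       |       T        |          T           |           F           |           T            | T
T | F | F |    F    |       T       |          T          |          F           |    F    |       T       |       F        |          T           |           F           |           T            | T
F | T | T |    F    |       F       |          T          |          F           |    T    |       T       |       F        |          T           |           F           |           T            | T
F | T | F |    F    |       T       |          T          |          F           |    T    |       T       |       F        |          T           |           F           |           T            | T
F | F | T |    F    |       F       |          T          |          F           |    T    |       T       |       F        |          T           |           F           |           T            | T
F | F | F |    F    |       T       |          T          |          F           |    F    |       F       |       T        |          F           |           T           |           F            | F
The formula is true on 7 of the 8 rows.

7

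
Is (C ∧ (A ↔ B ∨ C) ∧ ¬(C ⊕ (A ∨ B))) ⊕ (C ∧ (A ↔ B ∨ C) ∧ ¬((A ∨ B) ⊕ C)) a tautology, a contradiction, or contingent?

A | B | C || (B ∨ C) | (A ↔ (B ∨ C)) | (A ∨ B) | (C ⊕ (A ∨ B)) | ¬(C ⊕ (A ∨ B)) | ((A ∨ B) ⊕ C) | ¬((A ∨ B) ⊕ C) | φ
T | T | T ||    T    |       T       |    T    |       F       |       T        |       F       |       T        | F
T | T | F ||    T    |       T       |    T    |       T       |       F        |       T       |       F        | F
T | F | T ||    T    |       T       |    T    |       F       |       T        |       F       |       T        | F
T | F | F ||    F    |       F       |    T    |       T       |       F        |       T       |       F        | F
F | T | T ||    T    |       F       |    T    |       F       |       T        |       F       |       T        | F
F | T | F ||    T    |       F       |    T    |       T       |       F        |       T       |       F        | F
F | F | T ||    T    |       F       |    F    |       T       |       F        |       T       |       F        | F
F | F | F ||    F    |       T       |    F    |       F       |       T        |       F       |       T        | F
Every row is F, so the formula is a contradiction.

contradiction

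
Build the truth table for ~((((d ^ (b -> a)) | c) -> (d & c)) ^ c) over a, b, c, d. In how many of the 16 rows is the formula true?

8

a  b  c  d     (b -> a)  (d ^ (b -> a))  ((d ^ (b -> a)) | c)  (d & c)  φ
F  F  F  F        T            T                  T               F     T
F  F  F  T        T            F                  F               F     F
F  F  T  F        T            T                  T               F     F
F  F  T  T        T            F                  T               T     T
F  T  F  F        F            F                  F               F     F
F  T  F  T        F            T                  T               F     T
F  T  T  F        F            F                  T               F     F
F  T  T  T        F            T                  T               T     T
T  F  F  F        T            T                  T               F     T
T  F  F  T        T            F                  F               F     F
T  F  T  F        T            T                  T               F     F
T  F  T  T        T            F                  T               T     T
T  T  F  F        T            T                  T               F     T
T  T  F  T        T            F                  F               F     F
T  T  T  F        T            T                  T               F     F
T  T  T  T        T            F                  T               T     T
The formula is true on 8 of the 16 rows.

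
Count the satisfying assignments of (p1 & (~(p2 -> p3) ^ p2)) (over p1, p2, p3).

  p1     p2     p3   |  (p2 -> p3)  ~(p2 -> p3)  (~(p2 -> p3) ^ p2)  (p1 & (~(p2 -> p3) ^ p2))
False  False  False  |     True        False           False                   False          
False  False   True  |     True        False           False                   False          
False   True  False  |    False         True           False                   False          
False   True   True  |     True        False            True                   False          
 True  False  False  |     True        False           False                   False          
 True  False   True  |     True        False           False                   False          
 True   True  False  |    False         True           False                   False          
 True   True   True  |     True        False            True                    True          
The formula is true on 1 of the 8 rows.

1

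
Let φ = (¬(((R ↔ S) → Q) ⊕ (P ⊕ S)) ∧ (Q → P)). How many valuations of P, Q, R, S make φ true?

P | Q | R | S | φ
- | - | - | - | -
T | T | T | T | F
T | T | T | F | T
T | T | F | T | F
T | T | F | F | T
T | F | T | T | T
T | F | T | F | T
T | F | F | T | F
T | F | F | F | F
F | T | T | T | F
F | T | T | F | F
F | T | F | T | F
F | T | F | F | F
F | F | T | T | F
F | F | T | F | F
F | F | F | T | T
F | F | F | F | T
The formula is true on 6 of the 16 rows.

6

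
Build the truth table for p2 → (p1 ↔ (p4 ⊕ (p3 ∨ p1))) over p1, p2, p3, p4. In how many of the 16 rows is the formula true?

12

p1  p2  p3  p4  |  (p3 ∨ p1)  (p4 ⊕ (p3 ∨ p1))  (p1 ↔ (p4 ⊕ (p3 ∨ p1)))  (p2 → (p1 ↔ (p4 ⊕ (p3 ∨ p1))))
1   1   1   1   |      1             0                     0                           0               
1   1   1   0   |      1             1                     1                           1               
1   1   0   1   |      1             0                     0                           0               
1   1   0   0   |      1             1                     1                           1               
1   0   1   1   |      1             0                     0                           1               
1   0   1   0   |      1             1                     1                           1               
1   0   0   1   |      1             0                     0                           1               
1   0   0   0   |      1             1                     1                           1               
0   1   1   1   |      1             0                     1                           1               
0   1   1   0   |      1             1                     0                           0               
0   1   0   1   |      0             1                     0                           0               
0   1   0   0   |      0             0                     1                           1               
0   0   1   1   |      1             0                     1                           1               
0   0   1   0   |      1             1                     0                           1               
0   0   0   1   |      0             1                     0                           1               
0   0   0   0   |      0             0                     1                           1               
The formula is true on 12 of the 16 rows.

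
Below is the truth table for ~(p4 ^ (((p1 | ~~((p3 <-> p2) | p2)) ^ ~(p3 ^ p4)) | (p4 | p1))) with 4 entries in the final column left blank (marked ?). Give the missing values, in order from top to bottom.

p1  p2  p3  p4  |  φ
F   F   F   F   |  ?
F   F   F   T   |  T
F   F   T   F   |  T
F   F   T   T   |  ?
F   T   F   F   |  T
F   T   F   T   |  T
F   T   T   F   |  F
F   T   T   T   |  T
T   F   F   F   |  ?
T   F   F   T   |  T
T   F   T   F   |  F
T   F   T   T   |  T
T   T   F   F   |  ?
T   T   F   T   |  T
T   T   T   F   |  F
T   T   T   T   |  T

Row p1=F, p2=F, p3=F, p4=F: (((p1 | ~~((p3 <-> p2) | p2)) ^ ~(p3 ^ p4)) | (p4 | p1)) = F, (p4 ^ (((p1 | ~~((p3 <-> p2) | p2)) ^ ~(p3 ^ p4)) | (p4 | p1))) = F, so the formula = T.
Row p1=F, p2=F, p3=T, p4=T: (((p1 | ~~((p3 <-> p2) | p2)) ^ ~(p3 ^ p4)) | (p4 | p1)) = T, (p4 ^ (((p1 | ~~((p3 <-> p2) | p2)) ^ ~(p3 ^ p4)) | (p4 | p1))) = F, so the formula = T.
Row p1=T, p2=F, p3=F, p4=F: (((p1 | ~~((p3 <-> p2) | p2)) ^ ~(p3 ^ p4)) | (p4 | p1)) = T, (p4 ^ (((p1 | ~~((p3 <-> p2) | p2)) ^ ~(p3 ^ p4)) | (p4 | p1))) = T, so the formula = F.
Row p1=T, p2=T, p3=F, p4=F: (((p1 | ~~((p3 <-> p2) | p2)) ^ ~(p3 ^ p4)) | (p4 | p1)) = T, (p4 ^ (((p1 | ~~((p3 <-> p2) | p2)) ^ ~(p3 ^ p4)) | (p4 | p1))) = T, so the formula = F.

T, T, F, F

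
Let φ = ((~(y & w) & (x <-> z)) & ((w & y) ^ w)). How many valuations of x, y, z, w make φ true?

x | y | z | w | φ
- | - | - | - | -
1 | 1 | 1 | 1 | 0
1 | 1 | 1 | 0 | 0
1 | 1 | 0 | 1 | 0
1 | 1 | 0 | 0 | 0
1 | 0 | 1 | 1 | 1
1 | 0 | 1 | 0 | 0
1 | 0 | 0 | 1 | 0
1 | 0 | 0 | 0 | 0
0 | 1 | 1 | 1 | 0
0 | 1 | 1 | 0 | 0
0 | 1 | 0 | 1 | 0
0 | 1 | 0 | 0 | 0
0 | 0 | 1 | 1 | 0
0 | 0 | 1 | 0 | 0
0 | 0 | 0 | 1 | 1
0 | 0 | 0 | 0 | 0
The formula is true on 2 of the 16 rows.

2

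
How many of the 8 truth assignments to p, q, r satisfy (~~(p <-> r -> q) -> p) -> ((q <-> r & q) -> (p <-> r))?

6

p | q | r || (r -> q) | (p <-> (r -> q)) | ~(p <-> (r -> q)) | ~~(p <-> (r -> q)) | (~~(p <-> (r -> q)) -> p) | (r & q) | (q <-> (r & q)) | (p <-> r) | φ
T | T | T ||    T     |        T         |         F         |         T          |             T             |    T    |        T        |     T     | T
T | T | F ||    T     |        T         |         F         |         T          |             T             |    F    |        F        |     F     | T
T | F | T ||    F     |        F         |         T         |         F          |             T             |    F    |        T        |     T     | T
T | F | F ||    T     |        T         |         F         |         T          |             T             |    F    |        T        |     F     | F
F | T | T ||    T     |        F         |         T         |         F          |             T             |    T    |        T        |     F     | F
F | T | F ||    T     |        F         |         T         |         F          |             T             |    F    |        F        |     T     | T
F | F | T ||    F     |        T         |         F         |         T          |             F             |    F    |        T        |     F     | T
F | F | F ||    T     |        F         |         T         |         F          |             T             |    F    |        T        |     T     | T
The formula is true on 6 of the 8 rows.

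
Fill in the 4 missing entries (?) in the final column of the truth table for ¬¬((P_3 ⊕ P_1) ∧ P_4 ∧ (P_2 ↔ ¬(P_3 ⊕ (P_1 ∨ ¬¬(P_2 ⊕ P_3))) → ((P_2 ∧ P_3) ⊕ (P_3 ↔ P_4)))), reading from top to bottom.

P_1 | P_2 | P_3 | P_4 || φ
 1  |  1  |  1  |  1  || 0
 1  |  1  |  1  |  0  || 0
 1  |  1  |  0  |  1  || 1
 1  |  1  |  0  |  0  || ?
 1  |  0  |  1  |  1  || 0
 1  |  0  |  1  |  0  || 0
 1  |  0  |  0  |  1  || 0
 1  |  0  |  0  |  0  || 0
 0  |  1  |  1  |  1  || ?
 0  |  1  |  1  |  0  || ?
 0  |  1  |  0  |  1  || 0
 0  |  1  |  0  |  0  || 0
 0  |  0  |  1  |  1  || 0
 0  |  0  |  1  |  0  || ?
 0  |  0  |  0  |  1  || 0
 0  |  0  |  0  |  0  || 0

Row 4: ((P_3 ⊕ P_1) ∧ P_4 ∧ (P_2 ↔ ¬(P_3 ⊕ (P_1 ∨ ¬¬(P_2 ⊕ P_3))) → ((P_2 ∧ P_3) ⊕ (P_3 ↔ P_4)))) = 0, ¬((P_3 ⊕ P_1) ∧ P_4 ∧ (P_2 ↔ ¬(P_3 ⊕ (P_1 ∨ ¬¬(P_2 ⊕ P_3))) → ((P_2 ∧ P_3) ⊕ (P_3 ↔ P_4)))) = 1, so the formula = 0.
Row 9: ((P_3 ⊕ P_1) ∧ P_4 ∧ (P_2 ↔ ¬(P_3 ⊕ (P_1 ∨ ¬¬(P_2 ⊕ P_3))) → ((P_2 ∧ P_3) ⊕ (P_3 ↔ P_4)))) = 1, ¬((P_3 ⊕ P_1) ∧ P_4 ∧ (P_2 ↔ ¬(P_3 ⊕ (P_1 ∨ ¬¬(P_2 ⊕ P_3))) → ((P_2 ∧ P_3) ⊕ (P_3 ↔ P_4)))) = 0, so the formula = 1.
Row 10: ((P_3 ⊕ P_1) ∧ P_4 ∧ (P_2 ↔ ¬(P_3 ⊕ (P_1 ∨ ¬¬(P_2 ⊕ P_3))) → ((P_2 ∧ P_3) ⊕ (P_3 ↔ P_4)))) = 0, ¬((P_3 ⊕ P_1) ∧ P_4 ∧ (P_2 ↔ ¬(P_3 ⊕ (P_1 ∨ ¬¬(P_2 ⊕ P_3))) → ((P_2 ∧ P_3) ⊕ (P_3 ↔ P_4)))) = 1, so the formula = 0.
Row 14: ((P_3 ⊕ P_1) ∧ P_4 ∧ (P_2 ↔ ¬(P_3 ⊕ (P_1 ∨ ¬¬(P_2 ⊕ P_3))) → ((P_2 ∧ P_3) ⊕ (P_3 ↔ P_4)))) = 0, ¬((P_3 ⊕ P_1) ∧ P_4 ∧ (P_2 ↔ ¬(P_3 ⊕ (P_1 ∨ ¬¬(P_2 ⊕ P_3))) → ((P_2 ∧ P_3) ⊕ (P_3 ↔ P_4)))) = 1, so the formula = 0.

0, 1, 0, 0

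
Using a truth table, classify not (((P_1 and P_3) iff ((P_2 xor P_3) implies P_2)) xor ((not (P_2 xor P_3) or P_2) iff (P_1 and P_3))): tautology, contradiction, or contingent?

tautology

P_1 | P_2 | P_3 || φ
 F  |  F  |  F  || T
 F  |  F  |  T  || T
 F  |  T  |  F  || T
 F  |  T  |  T  || T
 T  |  F  |  F  || T
 T  |  F  |  T  || T
 T  |  T  |  F  || T
 T  |  T  |  T  || T
Every row is T, so the formula is a tautology.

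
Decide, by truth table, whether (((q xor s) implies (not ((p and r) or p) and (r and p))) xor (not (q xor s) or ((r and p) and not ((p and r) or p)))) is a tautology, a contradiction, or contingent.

p | q | r | s | (q xor s) | (p and r) | ((p and r) or p) | not ((p and r) or p) | (r and p) | not (q xor s) | φ
- | - | - | - | --------- | --------- | ---------------- | -------------------- | --------- | ------------- | -
T | T | T | T |     F     |     T     |        T         |          F           |     T     |       T       | F
T | T | T | F |     T     |     T     |        T         |          F           |     T     |       F       | F
T | T | F | T |     F     |     F     |        T         |          F           |     F     |       T       | F
T | T | F | F |     T     |     F     |        T         |          F           |     F     |       F       | F
T | F | T | T |     T     |     T     |        T         |          F           |     T     |       F       | F
T | F | T | F |     F     |     T     |        T         |          F           |     T     |       T       | F
T | F | F | T |     T     |     F     |        T         |          F           |     F     |       F       | F
T | F | F | F |     F     |     F     |        T         |          F           |     F     |       T       | F
F | T | T | T |     F     |     F     |        F         |          T           |     F     |       T       | F
F | T | T | F |     T     |     F     |        F         |          T           |     F     |       F       | F
F | T | F | T |     F     |     F     |        F         |          T           |     F     |       T       | F
F | T | F | F |     T     |     F     |        F         |          T           |     F     |       F       | F
F | F | T | T |     T     |     F     |        F         |          T           |     F     |       F       | F
F | F | T | F |     F     |     F     |        F         |          T           |     F     |       T       | F
F | F | F | T |     T     |     F     |        F         |          T           |     F     |       F       | F
F | F | F | F |     F     |     F     |        F         |          T           |     F     |       T       | F
Every row is F, so the formula is a contradiction.

contradiction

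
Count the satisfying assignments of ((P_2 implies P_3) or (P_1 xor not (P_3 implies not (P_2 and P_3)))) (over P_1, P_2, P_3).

P_1  P_2  P_3  |  (P_2 implies P_3)  (P_2 and P_3)  not (P_2 and P_3)  φ
 1    1    1   |          1                1                0          1
 1    1    0   |          0                0                1          1
 1    0    1   |          1                0                1          1
 1    0    0   |          1                0                1          1
 0    1    1   |          1                1                0          1
 0    1    0   |          0                0                1          0
 0    0    1   |          1                0                1          1
 0    0    0   |          1                0                1          1
The formula is true on 7 of the 8 rows.

7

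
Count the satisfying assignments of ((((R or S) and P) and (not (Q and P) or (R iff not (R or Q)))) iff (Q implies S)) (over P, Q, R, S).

8

P | Q | R | S || (R or S) | ((R or S) and P) | (Q and P) | not (Q and P) | (R or Q) | not (R or Q) | (R iff not (R or Q)) | (Q implies S) | φ
0 | 0 | 0 | 0 ||    0     |        0         |     0     |       1       |    0     |      1       |          0           |       1       | 0
0 | 0 | 0 | 1 ||    1     |        0         |     0     |       1       |    0     |      1       |          0           |       1       | 0
0 | 0 | 1 | 0 ||    1     |        0         |     0     |       1       |    1     |      0       |          0           |       1       | 0
0 | 0 | 1 | 1 ||    1     |        0         |     0     |       1       |    1     |      0       |          0           |       1       | 0
0 | 1 | 0 | 0 ||    0     |        0         |     0     |       1       |    1     |      0       |          1           |       0       | 1
0 | 1 | 0 | 1 ||    1     |        0         |     0     |       1       |    1     |      0       |          1           |       1       | 0
0 | 1 | 1 | 0 ||    1     |        0         |     0     |       1       |    1     |      0       |          0           |       0       | 1
0 | 1 | 1 | 1 ||    1     |        0         |     0     |       1       |    1     |      0       |          0           |       1       | 0
1 | 0 | 0 | 0 ||    0     |        0         |     0     |       1       |    0     |      1       |          0           |       1       | 0
1 | 0 | 0 | 1 ||    1     |        1         |     0     |       1       |    0     |      1       |          0           |       1       | 1
1 | 0 | 1 | 0 ||    1     |        1         |     0     |       1       |    1     |      0       |          0           |       1       | 1
1 | 0 | 1 | 1 ||    1     |        1         |     0     |       1       |    1     |      0       |          0           |       1       | 1
1 | 1 | 0 | 0 ||    0     |        0         |     1     |       0       |    1     |      0       |          1           |       0       | 1
1 | 1 | 0 | 1 ||    1     |        1         |     1     |       0       |    1     |      0       |          1           |       1       | 1
1 | 1 | 1 | 0 ||    1     |        1         |     1     |       0       |    1     |      0       |          0           |       0       | 1
1 | 1 | 1 | 1 ||    1     |        1         |     1     |       0       |    1     |      0       |          0           |       1       | 0
The formula is true on 8 of the 16 rows.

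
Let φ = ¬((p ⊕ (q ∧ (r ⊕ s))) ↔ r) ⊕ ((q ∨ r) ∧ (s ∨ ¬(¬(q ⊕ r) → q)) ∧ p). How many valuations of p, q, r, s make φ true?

p  q  r  s  |  φ
T  T  T  T  |  T
T  T  T  F  |  T
T  T  F  T  |  T
T  T  F  F  |  T
T  F  T  T  |  T
T  F  T  F  |  F
T  F  F  T  |  T
T  F  F  F  |  T
F  T  T  T  |  T
F  T  T  F  |  F
F  T  F  T  |  T
F  T  F  F  |  F
F  F  T  T  |  T
F  F  T  F  |  T
F  F  F  T  |  F
F  F  F  F  |  F
The formula is true on 11 of the 16 rows.

11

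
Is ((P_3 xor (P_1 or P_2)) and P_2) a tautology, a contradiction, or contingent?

contingent

P_1  P_2  P_3  |  φ
 1    1    1   |  0
 1    1    0   |  1
 1    0    1   |  0
 1    0    0   |  0
 0    1    1   |  0
 0    1    0   |  1
 0    0    1   |  0
 0    0    0   |  0
2 of 8 rows are 1, so the formula is contingent.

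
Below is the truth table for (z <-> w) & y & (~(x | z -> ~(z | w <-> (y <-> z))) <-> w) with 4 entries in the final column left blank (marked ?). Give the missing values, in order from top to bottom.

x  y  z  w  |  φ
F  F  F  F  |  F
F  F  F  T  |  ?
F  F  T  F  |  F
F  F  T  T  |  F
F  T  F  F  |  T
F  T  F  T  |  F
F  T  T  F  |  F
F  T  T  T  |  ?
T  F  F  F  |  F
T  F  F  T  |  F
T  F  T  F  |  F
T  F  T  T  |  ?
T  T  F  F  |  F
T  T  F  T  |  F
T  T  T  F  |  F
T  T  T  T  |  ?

F, T, F, T

Row x=F, y=F, z=F, w=T: (z <-> w) = F, (y & (~(x | z -> ~(z | w <-> (y <-> z))) <-> w)) = F, so the formula = F.
Row x=F, y=T, z=T, w=T: (z <-> w) = T, (y & (~(x | z -> ~(z | w <-> (y <-> z))) <-> w)) = T, so the formula = T.
Row x=T, y=F, z=T, w=T: (z <-> w) = T, (y & (~(x | z -> ~(z | w <-> (y <-> z))) <-> w)) = F, so the formula = F.
Row x=T, y=T, z=T, w=T: (z <-> w) = T, (y & (~(x | z -> ~(z | w <-> (y <-> z))) <-> w)) = T, so the formula = T.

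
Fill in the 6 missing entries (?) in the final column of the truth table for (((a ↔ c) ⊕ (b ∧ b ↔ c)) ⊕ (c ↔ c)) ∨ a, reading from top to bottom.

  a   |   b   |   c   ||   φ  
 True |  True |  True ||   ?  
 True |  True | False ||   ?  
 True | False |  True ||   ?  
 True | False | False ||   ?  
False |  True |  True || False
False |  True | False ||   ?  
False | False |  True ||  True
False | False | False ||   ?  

Row a=True, b=True, c=True: (((a ↔ c) ⊕ (b ∧ b ↔ c)) ⊕ (c ↔ c)) = True, so the formula = True.
Row a=True, b=True, c=False: (((a ↔ c) ⊕ (b ∧ b ↔ c)) ⊕ (c ↔ c)) = True, so the formula = True.
Row a=True, b=False, c=True: (((a ↔ c) ⊕ (b ∧ b ↔ c)) ⊕ (c ↔ c)) = False, so the formula = True.
Row a=True, b=False, c=False: (((a ↔ c) ⊕ (b ∧ b ↔ c)) ⊕ (c ↔ c)) = False, so the formula = True.
Row a=False, b=True, c=False: (((a ↔ c) ⊕ (b ∧ b ↔ c)) ⊕ (c ↔ c)) = False, so the formula = False.
Row a=False, b=False, c=False: (((a ↔ c) ⊕ (b ∧ b ↔ c)) ⊕ (c ↔ c)) = True, so the formula = True.

True, True, True, True, False, True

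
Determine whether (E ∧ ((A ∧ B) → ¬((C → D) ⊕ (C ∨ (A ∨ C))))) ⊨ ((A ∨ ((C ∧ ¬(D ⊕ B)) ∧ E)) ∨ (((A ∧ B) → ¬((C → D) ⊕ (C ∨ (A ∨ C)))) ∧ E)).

yes

A  B  C  D  E  |  φ  ψ
1  1  1  1  1  |  1  1
1  1  1  1  0  |  0  1
1  1  1  0  1  |  0  1
1  1  1  0  0  |  0  1
1  1  0  1  1  |  1  1
1  1  0  1  0  |  0  1
1  1  0  0  1  |  1  1
1  1  0  0  0  |  0  1
1  0  1  1  1  |  1  1
1  0  1  1  0  |  0  1
1  0  1  0  1  |  1  1
1  0  1  0  0  |  0  1
1  0  0  1  1  |  1  1
1  0  0  1  0  |  0  1
1  0  0  0  1  |  1  1
1  0  0  0  0  |  0  1
0  1  1  1  1  |  1  1
0  1  1  1  0  |  0  0
0  1  1  0  1  |  1  1
0  1  1  0  0  |  0  0
0  1  0  1  1  |  1  1
0  1  0  1  0  |  0  0
0  1  0  0  1  |  1  1
0  1  0  0  0  |  0  0
0  0  1  1  1  |  1  1
0  0  1  1  0  |  0  0
0  0  1  0  1  |  1  1
0  0  1  0  0  |  0  0
0  0  0  1  1  |  1  1
0  0  0  1  0  |  0  0
0  0  0  0  1  |  1  1
0  0  0  0  0  |  0  0
In every row where φ is true, ψ is also true, so φ ⊨ ψ.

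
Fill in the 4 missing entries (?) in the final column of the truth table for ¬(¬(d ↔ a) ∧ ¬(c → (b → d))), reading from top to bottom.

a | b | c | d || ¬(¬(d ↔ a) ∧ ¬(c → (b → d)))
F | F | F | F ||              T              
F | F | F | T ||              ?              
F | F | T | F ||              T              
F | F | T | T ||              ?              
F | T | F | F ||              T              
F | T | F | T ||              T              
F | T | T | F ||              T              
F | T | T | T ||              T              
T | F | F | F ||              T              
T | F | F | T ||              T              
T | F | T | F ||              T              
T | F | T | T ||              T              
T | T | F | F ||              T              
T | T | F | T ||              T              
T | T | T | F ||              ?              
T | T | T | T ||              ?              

Row a=F, b=F, c=F, d=T: ¬(d ↔ a) = T, ¬(c → (b → d)) = F, (¬(d ↔ a) ∧ ¬(c → (b → d))) = F, so ¬(¬(d ↔ a) ∧ ¬(c → (b → d))) = T.
Row a=F, b=F, c=T, d=T: ¬(d ↔ a) = T, ¬(c → (b → d)) = F, (¬(d ↔ a) ∧ ¬(c → (b → d))) = F, so ¬(¬(d ↔ a) ∧ ¬(c → (b → d))) = T.
Row a=T, b=T, c=T, d=F: ¬(d ↔ a) = T, ¬(c → (b → d)) = T, (¬(d ↔ a) ∧ ¬(c → (b → d))) = T, so ¬(¬(d ↔ a) ∧ ¬(c → (b → d))) = F.
Row a=T, b=T, c=T, d=T: ¬(d ↔ a) = F, ¬(c → (b → d)) = F, (¬(d ↔ a) ∧ ¬(c → (b → d))) = F, so ¬(¬(d ↔ a) ∧ ¬(c → (b → d))) = T.

T, T, F, T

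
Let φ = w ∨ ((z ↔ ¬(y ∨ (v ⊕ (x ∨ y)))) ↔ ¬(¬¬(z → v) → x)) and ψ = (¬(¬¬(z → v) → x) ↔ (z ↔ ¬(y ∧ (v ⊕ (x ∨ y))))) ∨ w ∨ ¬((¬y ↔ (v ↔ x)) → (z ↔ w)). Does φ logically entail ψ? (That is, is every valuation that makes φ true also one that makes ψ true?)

no

x | y | z | w | v || φ | ψ
F | F | F | F | F || F | F
F | F | F | F | T || T | F
F | F | F | T | F || T | T
F | F | F | T | T || T | T
F | F | T | F | F || F | T
F | F | T | F | T || F | T
F | F | T | T | F || T | T
F | F | T | T | T || T | T
F | T | F | F | F || T | T
F | T | F | F | T || T | F
F | T | F | T | F || T | T
F | T | F | T | T || T | T
F | T | T | F | F || T | T
F | T | T | F | T || F | T
F | T | T | T | F || T | T
F | T | T | T | T || T | T
T | F | F | F | F || F | T
T | F | F | F | T || T | T
T | F | F | T | F || T | T
T | F | F | T | T || T | T
T | F | T | F | F || T | F
T | F | T | F | T || F | T
T | F | T | T | F || T | T
T | F | T | T | T || T | T
T | T | F | F | F || F | F
T | T | F | F | T || F | T
T | T | F | T | F || T | T
T | T | F | T | T || T | T
T | T | T | F | F || T | T
T | T | T | F | T || T | F
T | T | T | T | F || T | T
T | T | T | T | T || T | T
At x=F, y=F, z=F, w=F, v=T we have φ true but ψ false, so φ does not entail ψ.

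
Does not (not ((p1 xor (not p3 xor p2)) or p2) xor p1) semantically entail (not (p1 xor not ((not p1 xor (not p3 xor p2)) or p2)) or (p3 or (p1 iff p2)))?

no

p1 | p2 | p3 || φ | ψ
T  | T  | T  || F | T
T  | T  | F  || F | T
T  | F  | T  || F | T
T  | F  | F  || T | F
F  | T  | T  || T | T
F  | T  | F  || T | T
F  | F  | T  || F | T
F  | F  | F  || T | T
At p1=T, p2=F, p3=F we have φ true but ψ false, so φ does not entail ψ.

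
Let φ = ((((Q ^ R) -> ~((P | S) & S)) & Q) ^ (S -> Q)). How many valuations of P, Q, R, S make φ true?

6

P  Q  R  S  |  φ
1  1  1  1  |  0
1  1  1  0  |  0
1  1  0  1  |  1
1  1  0  0  |  0
1  0  1  1  |  0
1  0  1  0  |  1
1  0  0  1  |  0
1  0  0  0  |  1
0  1  1  1  |  0
0  1  1  0  |  0
0  1  0  1  |  1
0  1  0  0  |  0
0  0  1  1  |  0
0  0  1  0  |  1
0  0  0  1  |  0
0  0  0  0  |  1
The formula is true on 6 of the 16 rows.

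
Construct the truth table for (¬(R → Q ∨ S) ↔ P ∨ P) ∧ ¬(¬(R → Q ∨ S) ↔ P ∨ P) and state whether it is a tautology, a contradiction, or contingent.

P | Q | R | S || (Q ∨ S) | (R → (Q ∨ S)) | ¬(R → (Q ∨ S)) | (P ∨ P) | (¬(R → (Q ∨ S)) ↔ (P ∨ P)) | ¬(¬(R → (Q ∨ S)) ↔ (P ∨ P)) | φ
T | T | T | T ||    T    |       T       |       F        |    T    |             F              |              T              | F
T | T | T | F ||    T    |       T       |       F        |    T    |             F              |              T              | F
T | T | F | T ||    T    |       T       |       F        |    T    |             F              |              T              | F
T | T | F | F ||    T    |       T       |       F        |    T    |             F              |              T              | F
T | F | T | T ||    T    |       T       |       F        |    T    |             F              |              T              | F
T | F | T | F ||    F    |       F       |       T        |    T    |             T              |              F              | F
T | F | F | T ||    T    |       T       |       F        |    T    |             F              |              T              | F
T | F | F | F ||    F    |       T       |       F        |    T    |             F              |              T              | F
F | T | T | T ||    T    |       T       |       F        |    F    |             T              |              F              | F
F | T | T | F ||    T    |       T       |       F        |    F    |             T              |              F              | F
F | T | F | T ||    T    |       T       |       F        |    F    |             T              |              F              | F
F | T | F | F ||    T    |       T       |       F        |    F    |             T              |              F              | F
F | F | T | T ||    T    |       T       |       F        |    F    |             T              |              F              | F
F | F | T | F ||    F    |       F       |       T        |    F    |             F              |              T              | F
F | F | F | T ||    T    |       T       |       F        |    F    |             T              |              F              | F
F | F | F | F ||    F    |       T       |       F        |    F    |             T              |              F              | F
Every row is F, so the formula is a contradiction.

contradiction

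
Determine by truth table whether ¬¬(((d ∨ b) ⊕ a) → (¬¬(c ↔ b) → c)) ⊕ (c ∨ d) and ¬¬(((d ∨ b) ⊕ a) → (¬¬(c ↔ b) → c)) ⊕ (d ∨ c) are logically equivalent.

a | b | c | d || φ | ψ
T | T | T | T || F | F
T | T | T | F || F | F
T | T | F | T || F | F
T | T | F | F || T | T
T | F | T | T || F | F
T | F | T | F || F | F
T | F | F | T || F | F
T | F | F | F || F | F
F | T | T | T || F | F
F | T | T | F || F | F
F | T | F | T || F | F
F | T | F | F || T | T
F | F | T | T || F | F
F | F | T | F || F | F
F | F | F | T || T | T
F | F | F | F || T | T
The columns for φ and ψ agree on every row, so they are logically equivalent.

equivalent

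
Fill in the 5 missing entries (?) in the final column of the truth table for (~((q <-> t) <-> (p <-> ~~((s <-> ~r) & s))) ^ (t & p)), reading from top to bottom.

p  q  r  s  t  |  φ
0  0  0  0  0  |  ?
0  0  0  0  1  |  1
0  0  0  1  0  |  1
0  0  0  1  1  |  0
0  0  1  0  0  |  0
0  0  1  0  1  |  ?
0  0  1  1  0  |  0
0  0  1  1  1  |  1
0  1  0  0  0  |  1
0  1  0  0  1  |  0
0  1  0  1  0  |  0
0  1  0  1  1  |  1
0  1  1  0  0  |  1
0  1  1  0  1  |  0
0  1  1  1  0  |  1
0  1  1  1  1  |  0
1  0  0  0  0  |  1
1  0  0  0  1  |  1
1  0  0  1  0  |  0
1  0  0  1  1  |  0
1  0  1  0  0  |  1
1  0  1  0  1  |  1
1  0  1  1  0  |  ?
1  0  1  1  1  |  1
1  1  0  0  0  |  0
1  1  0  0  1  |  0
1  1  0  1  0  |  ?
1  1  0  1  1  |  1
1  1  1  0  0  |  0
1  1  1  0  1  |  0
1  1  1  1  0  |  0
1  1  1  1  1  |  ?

0, 1, 1, 1, 0

Row p=0, q=0, r=0, s=0, t=0: ~((q <-> t) <-> (p <-> ~~((s <-> ~r) & s))) = 0, (t & p) = 0, so the formula = 0.
Row p=0, q=0, r=1, s=0, t=1: ~((q <-> t) <-> (p <-> ~~((s <-> ~r) & s))) = 1, (t & p) = 0, so the formula = 1.
Row p=1, q=0, r=1, s=1, t=0: ~((q <-> t) <-> (p <-> ~~((s <-> ~r) & s))) = 1, (t & p) = 0, so the formula = 1.
Row p=1, q=1, r=0, s=1, t=0: ~((q <-> t) <-> (p <-> ~~((s <-> ~r) & s))) = 1, (t & p) = 0, so the formula = 1.
Row p=1, q=1, r=1, s=1, t=1: ~((q <-> t) <-> (p <-> ~~((s <-> ~r) & s))) = 1, (t & p) = 1, so the formula = 0.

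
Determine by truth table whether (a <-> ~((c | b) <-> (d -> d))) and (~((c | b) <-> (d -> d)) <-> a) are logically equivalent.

equivalent

a  b  c  d  |  φ  ψ
0  0  0  0  |  0  0
0  0  0  1  |  0  0
0  0  1  0  |  1  1
0  0  1  1  |  1  1
0  1  0  0  |  1  1
0  1  0  1  |  1  1
0  1  1  0  |  1  1
0  1  1  1  |  1  1
1  0  0  0  |  1  1
1  0  0  1  |  1  1
1  0  1  0  |  0  0
1  0  1  1  |  0  0
1  1  0  0  |  0  0
1  1  0  1  |  0  0
1  1  1  0  |  0  0
1  1  1  1  |  0  0
The columns for φ and ψ agree on every row, so they are logically equivalent.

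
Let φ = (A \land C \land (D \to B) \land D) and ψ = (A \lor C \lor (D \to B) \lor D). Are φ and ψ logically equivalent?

not equivalent

  A   |   B   |   C   |   D   ||   φ   |   ψ  
 True |  True |  True |  True ||  True |  True
 True |  True |  True | False || False |  True
 True |  True | False |  True || False |  True
 True |  True | False | False || False |  True
 True | False |  True |  True || False |  True
 True | False |  True | False || False |  True
 True | False | False |  True || False |  True
 True | False | False | False || False |  True
False |  True |  True |  True || False |  True
False |  True |  True | False || False |  True
False |  True | False |  True || False |  True
False |  True | False | False || False |  True
False | False |  True |  True || False |  True
False | False |  True | False || False |  True
False | False | False |  True || False |  True
False | False | False | False || False |  True
The columns differ at A=True, B=True, C=True, D=False (φ=False, ψ=True), so they are not equivalent.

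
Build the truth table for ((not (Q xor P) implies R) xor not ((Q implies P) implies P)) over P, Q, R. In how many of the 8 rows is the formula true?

6

P | Q | R | (Q xor P) | not (Q xor P) | (not (Q xor P) implies R) | (Q implies P) | ((Q implies P) implies P) | φ
- | - | - | --------- | ------------- | ------------------------- | ------------- | ------------------------- | -
0 | 0 | 0 |     0     |       1       |             0             |       1       |             0             | 1
0 | 0 | 1 |     0     |       1       |             1             |       1       |             0             | 0
0 | 1 | 0 |     1     |       0       |             1             |       0       |             1             | 1
0 | 1 | 1 |     1     |       0       |             1             |       0       |             1             | 1
1 | 0 | 0 |     1     |       0       |             1             |       1       |             1             | 1
1 | 0 | 1 |     1     |       0       |             1             |       1       |             1             | 1
1 | 1 | 0 |     0     |       1       |             0             |       1       |             1             | 0
1 | 1 | 1 |     0     |       1       |             1             |       1       |             1             | 1
The formula is true on 6 of the 8 rows.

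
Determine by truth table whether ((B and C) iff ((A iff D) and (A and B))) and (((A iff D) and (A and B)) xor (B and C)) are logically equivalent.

A  B  C  D  |  φ  ψ
F  F  F  F  |  T  F
F  F  F  T  |  T  F
F  F  T  F  |  T  F
F  F  T  T  |  T  F
F  T  F  F  |  T  F
F  T  F  T  |  T  F
F  T  T  F  |  F  T
F  T  T  T  |  F  T
T  F  F  F  |  T  F
T  F  F  T  |  T  F
T  F  T  F  |  T  F
T  F  T  T  |  T  F
T  T  F  F  |  T  F
T  T  F  T  |  F  T
T  T  T  F  |  F  T
T  T  T  T  |  T  F
The columns differ at A=F, B=F, C=F, D=F (φ=T, ψ=F), so they are not equivalent.

not equivalent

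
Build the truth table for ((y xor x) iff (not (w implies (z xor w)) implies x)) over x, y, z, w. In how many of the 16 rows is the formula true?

8

x | y | z | w || φ
1 | 1 | 1 | 1 || 0
1 | 1 | 1 | 0 || 0
1 | 1 | 0 | 1 || 0
1 | 1 | 0 | 0 || 0
1 | 0 | 1 | 1 || 1
1 | 0 | 1 | 0 || 1
1 | 0 | 0 | 1 || 1
1 | 0 | 0 | 0 || 1
0 | 1 | 1 | 1 || 0
0 | 1 | 1 | 0 || 1
0 | 1 | 0 | 1 || 1
0 | 1 | 0 | 0 || 1
0 | 0 | 1 | 1 || 1
0 | 0 | 1 | 0 || 0
0 | 0 | 0 | 1 || 0
0 | 0 | 0 | 0 || 0
The formula is true on 8 of the 16 rows.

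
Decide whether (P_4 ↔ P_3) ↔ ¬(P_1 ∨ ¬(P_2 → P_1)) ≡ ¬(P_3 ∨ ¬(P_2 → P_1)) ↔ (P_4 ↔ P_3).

not equivalent

P_1 | P_2 | P_3 | P_4 || φ | ψ
 T  |  T  |  T  |  T  || F | F
 T  |  T  |  T  |  F  || T | T
 T  |  T  |  F  |  T  || T | F
 T  |  T  |  F  |  F  || F | T
 T  |  F  |  T  |  T  || F | F
 T  |  F  |  T  |  F  || T | T
 T  |  F  |  F  |  T  || T | F
 T  |  F  |  F  |  F  || F | T
 F  |  T  |  T  |  T  || F | F
 F  |  T  |  T  |  F  || T | T
 F  |  T  |  F  |  T  || T | T
 F  |  T  |  F  |  F  || F | F
 F  |  F  |  T  |  T  || T | F
 F  |  F  |  T  |  F  || F | T
 F  |  F  |  F  |  T  || F | F
 F  |  F  |  F  |  F  || T | T
The columns differ at P_1=T, P_2=T, P_3=F, P_4=T (φ=T, ψ=F), so they are not equivalent.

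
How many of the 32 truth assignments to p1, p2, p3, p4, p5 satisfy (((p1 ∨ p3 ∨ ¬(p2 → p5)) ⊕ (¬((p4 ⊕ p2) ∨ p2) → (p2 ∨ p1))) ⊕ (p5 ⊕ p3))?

14

p1 | p2 | p3 | p4 | p5 || φ
T  | T  | T  | T  | T  || F
T  | T  | T  | T  | F  || T
T  | T  | T  | F  | T  || F
T  | T  | T  | F  | F  || T
T  | T  | F  | T  | T  || T
T  | T  | F  | T  | F  || F
T  | T  | F  | F  | T  || T
T  | T  | F  | F  | F  || F
T  | F  | T  | T  | T  || F
T  | F  | T  | T  | F  || T
T  | F  | T  | F  | T  || F
T  | F  | T  | F  | F  || T
T  | F  | F  | T  | T  || T
T  | F  | F  | T  | F  || F
T  | F  | F  | F  | T  || T
T  | F  | F  | F  | F  || F
F  | T  | T  | T  | T  || F
F  | T  | T  | T  | F  || T
F  | T  | T  | F  | T  || F
F  | T  | T  | F  | F  || T
F  | T  | F  | T  | T  || F
F  | T  | F  | T  | F  || F
F  | T  | F  | F  | T  || F
F  | T  | F  | F  | F  || F
F  | F  | T  | T  | T  || F
F  | F  | T  | T  | F  || T
F  | F  | T  | F  | T  || T
F  | F  | T  | F  | F  || F
F  | F  | F  | T  | T  || F
F  | F  | F  | T  | F  || T
F  | F  | F  | F  | T  || T
F  | F  | F  | F  | F  || F
The formula is true on 14 of the 32 rows.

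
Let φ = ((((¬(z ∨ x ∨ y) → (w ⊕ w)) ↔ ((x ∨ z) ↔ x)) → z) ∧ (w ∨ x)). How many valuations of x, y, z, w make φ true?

x | y | z | w | (z ∨ x ∨ y) | ¬(z ∨ x ∨ y) | (w ⊕ w) | (¬(z ∨ x ∨ y) → (w ⊕ w)) | (x ∨ z) | ((x ∨ z) ↔ x) | (w ∨ x) | φ
- | - | - | - | ----------- | ------------ | ------- | ------------------------ | ------- | ------------- | ------- | -
F | F | F | F |      F      |      T       |    F    |            F             |    F    |       T       |    F    | F
F | F | F | T |      F      |      T       |    F    |            F             |    F    |       T       |    T    | T
F | F | T | F |      T      |      F       |    F    |            T             |    T    |       F       |    F    | F
F | F | T | T |      T      |      F       |    F    |            T             |    T    |       F       |    T    | T
F | T | F | F |      T      |      F       |    F    |            T             |    F    |       T       |    F    | F
F | T | F | T |      T      |      F       |    F    |            T             |    F    |       T       |    T    | F
F | T | T | F |      T      |      F       |    F    |            T             |    T    |       F       |    F    | F
F | T | T | T |      T      |      F       |    F    |            T             |    T    |       F       |    T    | T
T | F | F | F |      T      |      F       |    F    |            T             |    T    |       T       |    T    | F
T | F | F | T |      T      |      F       |    F    |            T             |    T    |       T       |    T    | F
T | F | T | F |      T      |      F       |    F    |            T             |    T    |       T       |    T    | T
T | F | T | T |      T      |      F       |    F    |            T             |    T    |       T       |    T    | T
T | T | F | F |      T      |      F       |    F    |            T             |    T    |       T       |    T    | F
T | T | F | T |      T      |      F       |    F    |            T             |    T    |       T       |    T    | F
T | T | T | F |      T      |      F       |    F    |            T             |    T    |       T       |    T    | T
T | T | T | T |      T      |      F       |    F    |            T             |    T    |       T       |    T    | T
The formula is true on 7 of the 16 rows.

7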